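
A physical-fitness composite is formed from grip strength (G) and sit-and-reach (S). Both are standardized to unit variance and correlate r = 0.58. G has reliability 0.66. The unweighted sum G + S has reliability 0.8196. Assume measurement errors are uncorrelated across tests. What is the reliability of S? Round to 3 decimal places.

Var(G+S) = 2 + 2·0.58 = 3.160.
True-score variance = ρ_G + ρ_S + 2·0.58, so 0.8196 = (0.66 + ρ_S + 1.16) / 3.160.
ρ_S = 0.8196·3.160 − 0.66 − 1.16 = 0.770.

0.770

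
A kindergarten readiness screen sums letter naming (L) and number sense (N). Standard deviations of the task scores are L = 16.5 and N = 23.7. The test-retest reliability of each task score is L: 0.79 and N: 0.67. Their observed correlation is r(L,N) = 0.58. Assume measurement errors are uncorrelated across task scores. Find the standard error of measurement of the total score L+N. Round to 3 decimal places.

15.573

Var(total) = 833.94 + 453.618 = 1287.56.
True-score variance = 591.41 + 453.618 = 1045.03, so reliability = 0.8116.
Error variance = 1287.56 − 1045.03 = 242.53; SEM = √242.53 = 15.573.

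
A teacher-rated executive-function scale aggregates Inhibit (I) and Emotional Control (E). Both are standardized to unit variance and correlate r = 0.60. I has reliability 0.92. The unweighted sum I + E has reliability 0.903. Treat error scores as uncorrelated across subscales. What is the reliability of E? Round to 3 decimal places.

0.770

Var(I+E) = 2 + 2·0.60 = 3.200.
True-score variance = ρ_I + ρ_E + 2·0.60, so 0.903 = (0.92 + ρ_E + 1.20) / 3.200.
ρ_E = 0.903·3.200 − 0.92 − 1.20 = 0.770.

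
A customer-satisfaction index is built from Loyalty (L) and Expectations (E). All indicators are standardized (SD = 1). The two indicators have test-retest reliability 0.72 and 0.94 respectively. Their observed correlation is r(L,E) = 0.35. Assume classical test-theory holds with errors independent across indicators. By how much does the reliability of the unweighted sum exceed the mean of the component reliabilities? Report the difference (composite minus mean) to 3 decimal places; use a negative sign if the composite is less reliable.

0.044

Var(sum) = 2 + 0.7 = 2.7; true-score variance = 1.66 + 0.7 = 2.36; composite reliability = 0.8741.
Mean component reliability = 0.8300.
Difference = 0.8741 − 0.8300 = 0.044.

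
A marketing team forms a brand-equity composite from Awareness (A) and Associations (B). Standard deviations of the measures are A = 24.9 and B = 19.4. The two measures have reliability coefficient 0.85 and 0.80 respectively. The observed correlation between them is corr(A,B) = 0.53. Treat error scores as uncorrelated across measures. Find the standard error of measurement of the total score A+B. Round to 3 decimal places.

Var(total) = 996.37 + 512.044 = 1508.41.
True-score variance = 828.096 + 512.044 = 1340.14, so reliability = 0.8884.
Error variance = 1508.41 − 1340.14 = 168.274; SEM = √168.274 = 12.972.

12.972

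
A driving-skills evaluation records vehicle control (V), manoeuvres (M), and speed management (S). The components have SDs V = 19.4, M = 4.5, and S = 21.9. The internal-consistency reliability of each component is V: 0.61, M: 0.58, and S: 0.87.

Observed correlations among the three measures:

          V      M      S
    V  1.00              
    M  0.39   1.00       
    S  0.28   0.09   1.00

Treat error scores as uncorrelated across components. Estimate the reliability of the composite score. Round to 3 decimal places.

0.819

Var(V+M+S) = 19.4² + 4.5² + 21.9² + 2·[19.4·4.5·0.39 + 19.4·21.9·0.28 + 4.5·21.9·0.09] = 876.22 + 323.755 = 1199.97.
Because errors are independent across components, Cov(Tᵢ,Tⱼ) = Cov(Xᵢ,Xⱼ); the off-diagonal part of the true-score variance is the same as above.
True-score variance = [19.4²·0.61 + 4.5²·0.58 + 21.9²·0.87] + 323.755 = 658.585 + 323.755 = 982.34.
Reliability = 982.34 / 1199.97 = 0.819.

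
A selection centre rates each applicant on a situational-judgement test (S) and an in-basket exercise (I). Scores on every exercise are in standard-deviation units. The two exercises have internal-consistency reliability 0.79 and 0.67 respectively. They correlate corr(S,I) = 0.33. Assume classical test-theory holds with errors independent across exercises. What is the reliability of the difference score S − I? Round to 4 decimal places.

Var(S−I) = 1 + 1 − 2·0.33 = 2 − 0.66 = 1.34.
With uncorrelated errors the cross-covariances are all true-score covariance, so they carry over unchanged; only the diagonal terms shrink to ρᵢσᵢ².
True-score variance = [0.79 + 0.67] − 0.66 = 1.46 − 0.66 = 0.8.
Reliability = 0.8 / 1.34 = 0.5970.

0.5970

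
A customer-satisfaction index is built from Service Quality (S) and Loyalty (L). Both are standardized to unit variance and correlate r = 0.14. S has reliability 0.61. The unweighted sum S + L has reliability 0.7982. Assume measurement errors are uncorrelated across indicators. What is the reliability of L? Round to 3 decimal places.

0.930

Var(S+L) = 2 + 2·0.14 = 2.280.
True-score variance = ρ_S + ρ_L + 2·0.14, so 0.7982 = (0.61 + ρ_L + 0.28) / 2.280.
ρ_L = 0.7982·2.280 − 0.61 − 0.28 = 0.930.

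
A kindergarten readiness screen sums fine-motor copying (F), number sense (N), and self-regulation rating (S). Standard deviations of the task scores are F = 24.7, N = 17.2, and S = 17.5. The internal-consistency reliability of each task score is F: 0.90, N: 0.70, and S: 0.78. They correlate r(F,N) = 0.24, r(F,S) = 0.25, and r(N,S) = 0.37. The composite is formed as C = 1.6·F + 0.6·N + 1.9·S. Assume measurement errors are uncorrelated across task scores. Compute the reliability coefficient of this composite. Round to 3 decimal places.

Var(C) = 1.6²·24.7² + 0.6²·17.2² + 1.9²·17.5² + 2·[0.96·24.7·17.2·0.24 + 3.04·24.7·17.5·0.25 + 1.14·17.2·17.5·0.37] = 2773.9 + 1106.71 = 3880.61.
With uncorrelated errors the cross-covariances are all true-score covariance, so they carry over unchanged; only the diagonal terms shrink to ρᵢσᵢ².
True-score variance = [1.6²·24.7²·0.90 + 0.6²·17.2²·0.70 + 1.9²·17.5²·0.78] + 1106.71 = 2342.54 + 1106.71 = 3449.25.
Reliability = 3449.25 / 3880.61 = 0.889.

0.889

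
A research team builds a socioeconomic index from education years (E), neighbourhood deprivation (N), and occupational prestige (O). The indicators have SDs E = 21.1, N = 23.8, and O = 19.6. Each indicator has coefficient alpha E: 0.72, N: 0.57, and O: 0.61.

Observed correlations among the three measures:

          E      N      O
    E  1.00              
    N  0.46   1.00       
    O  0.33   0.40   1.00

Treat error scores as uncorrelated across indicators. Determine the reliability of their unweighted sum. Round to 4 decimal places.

0.7931

Var(E+N+O) = 21.1² + 23.8² + 19.6² + 2·[21.1·23.8·0.46 + 21.1·19.6·0.33 + 23.8·19.6·0.40] = 1395.81 + 1108.14 = 2503.95.
Because errors are independent across components, Cov(Tᵢ,Tⱼ) = Cov(Xᵢ,Xⱼ); the off-diagonal part of the true-score variance is the same as above.
True-score variance = [21.1²·0.72 + 23.8²·0.57 + 19.6²·0.61] + 1108.14 = 877.76 + 1108.14 = 1985.9.
Reliability = 1985.9 / 2503.95 = 0.7931.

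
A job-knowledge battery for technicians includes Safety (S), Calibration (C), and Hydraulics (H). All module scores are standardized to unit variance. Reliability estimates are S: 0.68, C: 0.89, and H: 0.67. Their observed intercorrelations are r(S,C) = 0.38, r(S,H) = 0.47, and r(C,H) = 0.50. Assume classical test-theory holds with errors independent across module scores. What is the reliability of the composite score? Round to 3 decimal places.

Var(S+C+H) = 3 + 2·[0.38 + 0.47 + 0.50] = 3 + 2.7 = 5.7.
Because errors are independent across components, Cov(Tᵢ,Tⱼ) = Cov(Xᵢ,Xⱼ); the off-diagonal part of the true-score variance is the same as above.
True-score variance = [0.68 + 0.89 + 0.67] + 2.7 = 2.24 + 2.7 = 4.94.
Reliability = 4.94 / 5.7 = 0.867.

0.867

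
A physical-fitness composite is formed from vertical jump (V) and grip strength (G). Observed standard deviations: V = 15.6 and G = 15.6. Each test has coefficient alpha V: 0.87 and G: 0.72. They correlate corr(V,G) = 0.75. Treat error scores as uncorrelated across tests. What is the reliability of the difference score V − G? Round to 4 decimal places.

Var(V−G) = 15.6² + 15.6² − 2·15.6·15.6·0.75 = 486.72 − 365.04 = 121.68.
Under uncorrelated errors the observed covariances equal the true-score covariances, so only the own-variance terms attenuate.
True-score variance = [15.6²·0.87 + 15.6²·0.72] − 365.04 = 386.942 − 365.04 = 21.9024.
Reliability = 21.9024 / 121.68 = 0.1800.

0.1800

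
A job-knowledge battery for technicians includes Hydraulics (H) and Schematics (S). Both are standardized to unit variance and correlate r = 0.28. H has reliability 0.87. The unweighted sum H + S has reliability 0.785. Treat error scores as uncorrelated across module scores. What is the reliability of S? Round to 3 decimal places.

0.580

Var(H+S) = 2 + 2·0.28 = 2.560.
True-score variance = ρ_H + ρ_S + 2·0.28, so 0.785 = (0.87 + ρ_S + 0.56) / 2.560.
ρ_S = 0.785·2.560 − 0.87 − 0.56 = 0.580.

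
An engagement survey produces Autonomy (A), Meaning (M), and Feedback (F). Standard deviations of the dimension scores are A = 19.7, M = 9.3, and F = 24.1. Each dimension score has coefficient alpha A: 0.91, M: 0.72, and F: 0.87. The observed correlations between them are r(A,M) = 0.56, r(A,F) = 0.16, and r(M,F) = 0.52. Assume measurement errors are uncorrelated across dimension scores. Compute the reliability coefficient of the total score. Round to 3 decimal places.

0.918

Var(A+M+F) = 19.7² + 9.3² + 24.1² + 2·[19.7·9.3·0.56 + 19.7·24.1·0.16 + 9.3·24.1·0.52] = 1055.39 + 590.217 = 1645.61.
Under uncorrelated errors the observed covariances equal the true-score covariances, so only the own-variance terms attenuate.
True-score variance = [19.7²·0.91 + 9.3²·0.72 + 24.1²·0.87] + 590.217 = 920.739 + 590.217 = 1510.96.
Reliability = 1510.96 / 1645.61 = 0.918.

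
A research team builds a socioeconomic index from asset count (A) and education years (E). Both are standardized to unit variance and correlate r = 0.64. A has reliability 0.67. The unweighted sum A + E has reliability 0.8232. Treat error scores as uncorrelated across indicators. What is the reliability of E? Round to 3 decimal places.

0.750

Var(A+E) = 2 + 2·0.64 = 3.280.
True-score variance = ρ_A + ρ_E + 2·0.64, so 0.8232 = (0.67 + ρ_E + 1.28) / 3.280.
ρ_E = 0.8232·3.280 − 0.67 − 1.28 = 0.750.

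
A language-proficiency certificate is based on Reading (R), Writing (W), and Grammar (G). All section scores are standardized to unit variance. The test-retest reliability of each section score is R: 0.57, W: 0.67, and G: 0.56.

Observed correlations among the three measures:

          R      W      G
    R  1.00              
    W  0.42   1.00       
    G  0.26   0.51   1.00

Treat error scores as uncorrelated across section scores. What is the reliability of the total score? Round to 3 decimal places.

0.777

Var(R+W+G) = 3 + 2·[0.42 + 0.26 + 0.51] = 3 + 2.38 = 5.38.
Under uncorrelated errors the observed covariances equal the true-score covariances, so only the own-variance terms attenuate.
True-score variance = [0.57 + 0.67 + 0.56] + 2.38 = 1.8 + 2.38 = 4.18.
Reliability = 4.18 / 5.38 = 0.777.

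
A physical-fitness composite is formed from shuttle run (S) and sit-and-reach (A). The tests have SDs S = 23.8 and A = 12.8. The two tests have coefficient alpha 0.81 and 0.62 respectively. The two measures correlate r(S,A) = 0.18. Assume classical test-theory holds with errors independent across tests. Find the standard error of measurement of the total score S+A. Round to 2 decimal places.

13.03

Var(total) = 730.28 + 109.67 = 839.95.
True-score variance = 560.397 + 109.67 = 670.068, so reliability = 0.7977.
Error variance = 839.95 − 670.068 = 169.883; SEM = √169.883 = 13.03.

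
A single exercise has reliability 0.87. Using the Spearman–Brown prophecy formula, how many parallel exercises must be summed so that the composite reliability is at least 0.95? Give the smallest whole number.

k ≥ ρ*(1−ρ₁)/(ρ₁(1−ρ*)) = 0.95·0.13 / (0.87·0.05) = 2.839.
Smallest integer k = 3.

3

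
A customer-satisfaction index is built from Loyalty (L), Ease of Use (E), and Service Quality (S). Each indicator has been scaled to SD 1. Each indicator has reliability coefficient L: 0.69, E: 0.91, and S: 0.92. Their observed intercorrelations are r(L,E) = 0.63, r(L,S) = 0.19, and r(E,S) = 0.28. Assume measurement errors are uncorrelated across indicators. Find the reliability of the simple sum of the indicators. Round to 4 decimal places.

Var(L+E+S) = 3 + 2·[0.63 + 0.19 + 0.28] = 3 + 2.2 = 5.2.
With uncorrelated errors the cross-covariances are all true-score covariance, so they carry over unchanged; only the diagonal terms shrink to ρᵢσᵢ².
True-score variance = [0.69 + 0.91 + 0.92] + 2.2 = 2.52 + 2.2 = 4.72.
Reliability = 4.72 / 5.2 = 0.9077.

0.9077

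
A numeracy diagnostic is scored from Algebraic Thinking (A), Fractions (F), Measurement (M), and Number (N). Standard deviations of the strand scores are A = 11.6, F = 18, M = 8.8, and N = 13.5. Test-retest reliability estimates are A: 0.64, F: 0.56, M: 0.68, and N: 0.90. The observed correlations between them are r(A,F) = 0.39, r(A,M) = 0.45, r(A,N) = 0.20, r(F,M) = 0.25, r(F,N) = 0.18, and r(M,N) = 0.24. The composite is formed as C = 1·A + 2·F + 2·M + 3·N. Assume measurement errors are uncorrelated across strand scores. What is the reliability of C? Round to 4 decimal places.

0.8324

Var(C) = 11.6² + 2²·18² + 2²·8.8² + 3²·13.5² + 2·[2·11.6·18·0.39 + 2·11.6·8.8·0.45 + 3·11.6·13.5·0.20 + 4·18·8.8·0.25 + 6·18·13.5·0.18 + 6·8.8·13.5·0.24] = 3380.57 + 1881.22 = 5261.79.
Under uncorrelated errors the observed covariances equal the true-score covariances, so only the own-variance terms attenuate.
True-score variance = [11.6²·0.64 + 2²·18²·0.56 + 2²·8.8²·0.68 + 3²·13.5²·0.90] + 1881.22 = 2498.74 + 1881.22 = 4379.96.
Reliability = 4379.96 / 5261.79 = 0.8324.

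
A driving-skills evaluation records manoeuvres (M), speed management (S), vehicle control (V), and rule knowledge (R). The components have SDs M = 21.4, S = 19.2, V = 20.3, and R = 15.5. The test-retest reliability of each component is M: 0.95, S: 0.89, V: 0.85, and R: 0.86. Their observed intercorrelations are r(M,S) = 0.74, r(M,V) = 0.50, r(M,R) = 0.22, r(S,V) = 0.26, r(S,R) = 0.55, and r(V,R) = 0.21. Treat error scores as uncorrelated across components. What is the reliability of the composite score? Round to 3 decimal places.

Var(M+S+V+R) = 21.4² + 19.2² + 20.3² + 15.5² + 2·[21.4·19.2·0.74 + 21.4·20.3·0.50 + 21.4·15.5·0.22 + 19.2·20.3·0.26 + 19.2·15.5·0.55 + 20.3·15.5·0.21] = 1478.94 + 1850.66 = 3329.6.
Under uncorrelated errors the observed covariances equal the true-score covariances, so only the own-variance terms attenuate.
True-score variance = [21.4²·0.95 + 19.2²·0.89 + 20.3²·0.85 + 15.5²·0.86] + 1850.66 = 1320.04 + 1850.66 = 3170.7.
Reliability = 3170.7 / 3329.6 = 0.952.

0.952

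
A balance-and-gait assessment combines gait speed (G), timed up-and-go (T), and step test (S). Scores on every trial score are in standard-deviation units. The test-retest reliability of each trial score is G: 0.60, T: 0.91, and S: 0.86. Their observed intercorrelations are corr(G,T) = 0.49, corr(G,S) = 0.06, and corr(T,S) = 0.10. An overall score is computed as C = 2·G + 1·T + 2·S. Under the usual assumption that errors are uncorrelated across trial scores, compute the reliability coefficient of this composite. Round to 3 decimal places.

0.810

Var(C) = 2² + 1 + 2² + 2·[2·0.49 + 4·0.06 + 2·0.10] = 9 + 2.84 = 11.84.
With uncorrelated errors the cross-covariances are all true-score covariance, so they carry over unchanged; only the diagonal terms shrink to ρᵢσᵢ².
True-score variance = [2²·0.60 + 0.91 + 2²·0.86] + 2.84 = 6.75 + 2.84 = 9.59.
Reliability = 9.59 / 11.84 = 0.810.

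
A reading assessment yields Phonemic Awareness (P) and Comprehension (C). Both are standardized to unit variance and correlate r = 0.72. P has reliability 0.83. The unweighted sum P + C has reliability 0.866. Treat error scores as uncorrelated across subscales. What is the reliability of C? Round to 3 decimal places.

0.709

Var(P+C) = 2 + 2·0.72 = 3.440.
True-score variance = ρ_P + ρ_C + 2·0.72, so 0.866 = (0.83 + ρ_C + 1.44) / 3.440.
ρ_C = 0.866·3.440 − 0.83 − 1.44 = 0.709.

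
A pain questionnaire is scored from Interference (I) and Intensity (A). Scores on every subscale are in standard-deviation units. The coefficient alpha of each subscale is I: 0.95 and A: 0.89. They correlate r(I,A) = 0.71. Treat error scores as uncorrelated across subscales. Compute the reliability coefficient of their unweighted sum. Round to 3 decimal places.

0.953

Var(I+A) = 2 + 2·[0.71] = 2 + 1.42 = 3.42.
Because errors are independent across components, Cov(Tᵢ,Tⱼ) = Cov(Xᵢ,Xⱼ); the off-diagonal part of the true-score variance is the same as above.
True-score variance = [0.95 + 0.89] + 1.42 = 1.84 + 1.42 = 3.26.
Reliability = 3.26 / 3.42 = 0.953.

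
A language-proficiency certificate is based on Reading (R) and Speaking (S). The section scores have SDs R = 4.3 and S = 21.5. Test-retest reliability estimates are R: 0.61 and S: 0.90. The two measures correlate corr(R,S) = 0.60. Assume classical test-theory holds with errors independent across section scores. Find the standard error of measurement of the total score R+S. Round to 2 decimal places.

Var(total) = 480.74 + 110.94 = 591.68.
True-score variance = 427.304 + 110.94 = 538.244, so reliability = 0.9097.
Error variance = 591.68 − 538.244 = 53.4361; SEM = √53.4361 = 7.31.

7.31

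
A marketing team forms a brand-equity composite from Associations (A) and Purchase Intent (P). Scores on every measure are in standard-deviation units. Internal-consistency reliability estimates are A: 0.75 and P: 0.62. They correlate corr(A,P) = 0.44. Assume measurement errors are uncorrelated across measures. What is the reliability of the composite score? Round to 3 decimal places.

0.781

Var(A+P) = 2 + 2·[0.44] = 2 + 0.88 = 2.88.
Because errors are independent across components, Cov(Tᵢ,Tⱼ) = Cov(Xᵢ,Xⱼ); the off-diagonal part of the true-score variance is the same as above.
True-score variance = [0.75 + 0.62] + 0.88 = 1.37 + 0.88 = 2.25.
Reliability = 2.25 / 2.88 = 0.781.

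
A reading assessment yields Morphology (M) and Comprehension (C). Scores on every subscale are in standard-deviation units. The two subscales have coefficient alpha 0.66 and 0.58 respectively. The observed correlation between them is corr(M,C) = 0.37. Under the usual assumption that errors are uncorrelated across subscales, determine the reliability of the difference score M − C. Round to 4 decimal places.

Var(M−C) = 1 + 1 − 2·0.37 = 2 − 0.74 = 1.26.
Under uncorrelated errors the observed covariances equal the true-score covariances, so only the own-variance terms attenuate.
True-score variance = [0.66 + 0.58] − 0.74 = 1.24 − 0.74 = 0.5.
Reliability = 0.5 / 1.26 = 0.3968.

0.3968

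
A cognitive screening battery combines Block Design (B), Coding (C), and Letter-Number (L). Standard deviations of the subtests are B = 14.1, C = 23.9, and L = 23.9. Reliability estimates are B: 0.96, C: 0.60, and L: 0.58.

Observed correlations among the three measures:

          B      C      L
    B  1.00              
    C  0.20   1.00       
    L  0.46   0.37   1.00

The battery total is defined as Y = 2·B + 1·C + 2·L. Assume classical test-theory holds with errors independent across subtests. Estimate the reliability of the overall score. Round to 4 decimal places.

Var(Y) = 2²·14.1² + 23.9² + 2²·23.9² + 2·[2·14.1·23.9·0.20 + 4·14.1·23.9·0.46 + 2·23.9·23.9·0.37] = 3651.29 + 2355.11 = 6006.4.
Under uncorrelated errors the observed covariances equal the true-score covariances, so only the own-variance terms attenuate.
True-score variance = [2²·14.1²·0.96 + 23.9²·0.60 + 2²·23.9²·0.58] + 2355.11 = 2431.36 + 2355.11 = 4786.47.
Reliability = 4786.47 / 6006.4 = 0.7969.

0.7969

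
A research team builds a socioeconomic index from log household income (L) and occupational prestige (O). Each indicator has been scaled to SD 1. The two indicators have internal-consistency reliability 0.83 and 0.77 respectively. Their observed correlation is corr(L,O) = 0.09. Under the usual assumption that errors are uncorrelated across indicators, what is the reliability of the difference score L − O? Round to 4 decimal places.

Var(L−O) = 1 + 1 − 2·0.09 = 2 − 0.18 = 1.82.
With uncorrelated errors the cross-covariances are all true-score covariance, so they carry over unchanged; only the diagonal terms shrink to ρᵢσᵢ².
True-score variance = [0.83 + 0.77] − 0.18 = 1.6 − 0.18 = 1.42.
Reliability = 1.42 / 1.82 = 0.7802.

0.7802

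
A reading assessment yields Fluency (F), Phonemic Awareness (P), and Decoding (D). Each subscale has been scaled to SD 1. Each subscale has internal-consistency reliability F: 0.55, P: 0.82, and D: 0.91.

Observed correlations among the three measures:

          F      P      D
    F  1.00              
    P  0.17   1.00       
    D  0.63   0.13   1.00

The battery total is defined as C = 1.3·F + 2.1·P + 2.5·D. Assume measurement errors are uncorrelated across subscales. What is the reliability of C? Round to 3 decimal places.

0.887

Var(C) = 1.3² + 2.1² + 2.5² + 2·[2.73·0.17 + 3.25·0.63 + 5.25·0.13] = 12.35 + 6.3882 = 18.7382.
With uncorrelated errors the cross-covariances are all true-score covariance, so they carry over unchanged; only the diagonal terms shrink to ρᵢσᵢ².
True-score variance = [1.3²·0.55 + 2.1²·0.82 + 2.5²·0.91] + 6.3882 = 10.2332 + 6.3882 = 16.6214.
Reliability = 16.6214 / 18.7382 = 0.887.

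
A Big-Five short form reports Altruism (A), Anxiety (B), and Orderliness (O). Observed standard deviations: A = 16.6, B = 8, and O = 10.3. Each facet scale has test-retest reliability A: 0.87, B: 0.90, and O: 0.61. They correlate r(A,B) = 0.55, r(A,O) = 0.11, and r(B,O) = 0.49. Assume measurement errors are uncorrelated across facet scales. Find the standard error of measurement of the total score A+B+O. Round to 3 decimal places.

9.143

Var(total) = 445.65 + 264.448 = 710.098.
True-score variance = 362.052 + 264.448 = 626.5, so reliability = 0.8823.
Error variance = 710.098 − 626.5 = 83.5979; SEM = √83.5979 = 9.143.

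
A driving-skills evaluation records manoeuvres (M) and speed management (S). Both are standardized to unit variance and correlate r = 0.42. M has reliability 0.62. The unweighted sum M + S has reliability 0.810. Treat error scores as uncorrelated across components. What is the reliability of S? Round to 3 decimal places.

0.840

Var(M+S) = 2 + 2·0.42 = 2.840.
True-score variance = ρ_M + ρ_S + 2·0.42, so 0.810 = (0.62 + ρ_S + 0.84) / 2.840.
ρ_S = 0.810·2.840 − 0.62 − 0.84 = 0.840.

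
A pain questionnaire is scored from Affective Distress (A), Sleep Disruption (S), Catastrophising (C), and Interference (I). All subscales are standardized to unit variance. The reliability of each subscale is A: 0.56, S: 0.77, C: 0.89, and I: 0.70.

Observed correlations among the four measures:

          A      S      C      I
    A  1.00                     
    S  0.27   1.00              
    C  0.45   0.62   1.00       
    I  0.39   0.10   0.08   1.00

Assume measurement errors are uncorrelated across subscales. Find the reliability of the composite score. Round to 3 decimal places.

Var(A+S+C+I) = 4 + 2·[0.27 + 0.45 + 0.39 + 0.62 + 0.10 + 0.08] = 4 + 3.82 = 7.82.
With uncorrelated errors the cross-covariances are all true-score covariance, so they carry over unchanged; only the diagonal terms shrink to ρᵢσᵢ².
True-score variance = [0.56 + 0.77 + 0.89 + 0.70] + 3.82 = 2.92 + 3.82 = 6.74.
Reliability = 6.74 / 7.82 = 0.862.

0.862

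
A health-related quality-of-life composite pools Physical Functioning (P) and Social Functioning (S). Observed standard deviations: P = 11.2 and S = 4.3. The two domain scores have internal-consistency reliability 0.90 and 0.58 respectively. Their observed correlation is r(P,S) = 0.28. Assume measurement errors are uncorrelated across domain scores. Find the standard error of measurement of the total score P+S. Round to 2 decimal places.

4.51

Var(total) = 143.93 + 26.9696 = 170.9.
True-score variance = 123.62 + 26.9696 = 150.59, so reliability = 0.8812.
Error variance = 170.9 − 150.59 = 20.3098; SEM = √20.3098 = 4.51.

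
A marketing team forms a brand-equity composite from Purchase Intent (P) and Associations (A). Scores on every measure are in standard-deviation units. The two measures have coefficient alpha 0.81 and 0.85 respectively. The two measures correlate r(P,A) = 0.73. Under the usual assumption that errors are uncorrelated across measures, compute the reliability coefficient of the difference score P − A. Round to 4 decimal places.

0.3704

Var(P−A) = 1 + 1 − 2·0.73 = 2 − 1.46 = 0.54.
With uncorrelated errors the cross-covariances are all true-score covariance, so they carry over unchanged; only the diagonal terms shrink to ρᵢσᵢ².
True-score variance = [0.81 + 0.85] − 1.46 = 1.66 − 1.46 = 0.2.
Reliability = 0.2 / 0.54 = 0.3704.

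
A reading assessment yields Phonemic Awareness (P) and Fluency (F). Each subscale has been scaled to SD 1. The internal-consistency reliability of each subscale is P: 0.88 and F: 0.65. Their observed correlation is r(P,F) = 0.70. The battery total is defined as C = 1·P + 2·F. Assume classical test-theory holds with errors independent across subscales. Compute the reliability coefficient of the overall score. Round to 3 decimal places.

0.805

Var(C) = 1 + 2² + 2·[2·0.70] = 5 + 2.8 = 7.8.
With uncorrelated errors the cross-covariances are all true-score covariance, so they carry over unchanged; only the diagonal terms shrink to ρᵢσᵢ².
True-score variance = [0.88 + 2²·0.65] + 2.8 = 3.48 + 2.8 = 6.28.
Reliability = 6.28 / 7.8 = 0.805.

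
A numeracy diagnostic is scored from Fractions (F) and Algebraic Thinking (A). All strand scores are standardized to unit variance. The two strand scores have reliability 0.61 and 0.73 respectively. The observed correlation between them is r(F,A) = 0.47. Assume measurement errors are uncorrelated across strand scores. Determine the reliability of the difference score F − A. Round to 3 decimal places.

0.377

Var(F−A) = 1 + 1 − 2·0.47 = 2 − 0.94 = 1.06.
Under uncorrelated errors the observed covariances equal the true-score covariances, so only the own-variance terms attenuate.
True-score variance = [0.61 + 0.73] − 0.94 = 1.34 − 0.94 = 0.4.
Reliability = 0.4 / 1.06 = 0.377.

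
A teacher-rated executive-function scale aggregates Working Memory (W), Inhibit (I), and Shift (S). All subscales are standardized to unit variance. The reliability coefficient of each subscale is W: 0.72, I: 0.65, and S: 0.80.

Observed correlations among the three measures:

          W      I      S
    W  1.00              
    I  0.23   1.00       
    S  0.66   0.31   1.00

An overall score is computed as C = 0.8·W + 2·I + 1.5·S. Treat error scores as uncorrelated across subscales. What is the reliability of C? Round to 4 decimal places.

0.8167

Var(C) = 0.8² + 2² + 1.5² + 2·[1.6·0.23 + 1.2·0.66 + 3·0.31] = 6.89 + 4.18 = 11.07.
Because errors are independent across components, Cov(Tᵢ,Tⱼ) = Cov(Xᵢ,Xⱼ); the off-diagonal part of the true-score variance is the same as above.
True-score variance = [0.8²·0.72 + 2²·0.65 + 1.5²·0.80] + 4.18 = 4.8608 + 4.18 = 9.0408.
Reliability = 9.0408 / 11.07 = 0.8167.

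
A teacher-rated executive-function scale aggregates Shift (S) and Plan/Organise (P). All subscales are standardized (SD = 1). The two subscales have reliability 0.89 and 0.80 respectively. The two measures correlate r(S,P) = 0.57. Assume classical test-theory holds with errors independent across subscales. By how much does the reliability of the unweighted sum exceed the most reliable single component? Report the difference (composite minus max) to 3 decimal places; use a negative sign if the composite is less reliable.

Var(sum) = 2 + 1.14 = 3.14; true-score variance = 1.69 + 1.14 = 2.83; composite reliability = 0.9013.
Max component reliability = 0.8900.
Difference = 0.9013 − 0.8900 = 0.011.

0.011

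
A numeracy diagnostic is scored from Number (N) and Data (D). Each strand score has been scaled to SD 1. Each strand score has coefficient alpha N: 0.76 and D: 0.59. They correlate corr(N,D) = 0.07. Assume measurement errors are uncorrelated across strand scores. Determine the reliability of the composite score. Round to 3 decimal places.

Var(N+D) = 2 + 2·[0.07] = 2 + 0.14 = 2.14.
Because errors are independent across components, Cov(Tᵢ,Tⱼ) = Cov(Xᵢ,Xⱼ); the off-diagonal part of the true-score variance is the same as above.
True-score variance = [0.76 + 0.59] + 0.14 = 1.35 + 0.14 = 1.49.
Reliability = 1.49 / 2.14 = 0.696.

0.696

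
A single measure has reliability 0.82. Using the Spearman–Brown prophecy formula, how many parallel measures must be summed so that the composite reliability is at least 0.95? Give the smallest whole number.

k ≥ ρ*(1−ρ₁)/(ρ₁(1−ρ*)) = 0.95·0.18 / (0.82·0.05) = 4.171.
Smallest integer k = 5.

5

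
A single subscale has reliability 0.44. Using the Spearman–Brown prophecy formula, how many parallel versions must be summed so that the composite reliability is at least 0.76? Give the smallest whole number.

5

k ≥ ρ*(1−ρ₁)/(ρ₁(1−ρ*)) = 0.76·0.56 / (0.44·0.24) = 4.030.
Smallest integer k = 5.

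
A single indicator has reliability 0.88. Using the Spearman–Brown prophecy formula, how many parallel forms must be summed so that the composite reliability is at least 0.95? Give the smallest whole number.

3

k ≥ ρ*(1−ρ₁)/(ρ₁(1−ρ*)) = 0.95·0.12 / (0.88·0.05) = 2.591.
Smallest integer k = 3.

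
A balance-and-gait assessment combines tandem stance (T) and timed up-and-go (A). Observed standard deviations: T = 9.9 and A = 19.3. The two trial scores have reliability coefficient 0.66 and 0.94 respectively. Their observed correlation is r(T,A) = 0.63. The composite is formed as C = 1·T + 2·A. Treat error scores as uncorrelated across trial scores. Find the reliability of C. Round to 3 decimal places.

0.941

Var(C) = 9.9² + 2²·19.3² + 2·[2·9.9·19.3·0.63] = 1587.97 + 481.496 = 2069.47.
Because errors are independent across components, Cov(Tᵢ,Tⱼ) = Cov(Xᵢ,Xⱼ); the off-diagonal part of the true-score variance is the same as above.
True-score variance = [9.9²·0.66 + 2²·19.3²·0.94] + 481.496 = 1465.25 + 481.496 = 1946.75.
Reliability = 1946.75 / 2069.47 = 0.941.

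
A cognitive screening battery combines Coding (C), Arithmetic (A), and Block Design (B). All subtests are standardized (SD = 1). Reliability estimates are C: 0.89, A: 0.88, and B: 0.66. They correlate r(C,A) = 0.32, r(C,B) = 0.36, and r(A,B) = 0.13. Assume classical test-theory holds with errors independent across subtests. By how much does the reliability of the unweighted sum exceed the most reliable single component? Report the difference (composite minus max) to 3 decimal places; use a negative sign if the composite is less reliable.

Var(sum) = 3 + 1.62 = 4.62; true-score variance = 2.43 + 1.62 = 4.05; composite reliability = 0.8766.
Max component reliability = 0.8900.
Difference = 0.8766 − 0.8900 = -0.013.

-0.013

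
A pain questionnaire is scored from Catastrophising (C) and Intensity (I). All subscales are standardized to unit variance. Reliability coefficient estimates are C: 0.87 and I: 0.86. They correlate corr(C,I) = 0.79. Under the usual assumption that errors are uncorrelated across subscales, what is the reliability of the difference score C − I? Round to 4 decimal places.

0.3571

Var(C−I) = 1 + 1 − 2·0.79 = 2 − 1.58 = 0.42.
Because errors are independent across components, Cov(Tᵢ,Tⱼ) = Cov(Xᵢ,Xⱼ); the off-diagonal part of the true-score variance is the same as above.
True-score variance = [0.87 + 0.86] − 1.58 = 1.73 − 1.58 = 0.15.
Reliability = 0.15 / 0.42 = 0.3571.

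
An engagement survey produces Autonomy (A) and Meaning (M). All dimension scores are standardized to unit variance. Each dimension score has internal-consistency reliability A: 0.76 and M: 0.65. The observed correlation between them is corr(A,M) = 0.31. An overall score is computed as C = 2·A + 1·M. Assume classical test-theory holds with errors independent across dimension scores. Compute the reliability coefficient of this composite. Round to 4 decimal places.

Var(C) = 2² + 1 + 2·[2·0.31] = 5 + 1.24 = 6.24.
Because errors are independent across components, Cov(Tᵢ,Tⱼ) = Cov(Xᵢ,Xⱼ); the off-diagonal part of the true-score variance is the same as above.
True-score variance = [2²·0.76 + 0.65] + 1.24 = 3.69 + 1.24 = 4.93.
Reliability = 4.93 / 6.24 = 0.7901.

0.7901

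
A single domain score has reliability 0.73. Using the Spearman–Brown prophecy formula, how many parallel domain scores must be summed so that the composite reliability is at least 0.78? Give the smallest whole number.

k ≥ ρ*(1−ρ₁)/(ρ₁(1−ρ*)) = 0.78·0.27 / (0.73·0.22) = 1.311.
Smallest integer k = 2.

2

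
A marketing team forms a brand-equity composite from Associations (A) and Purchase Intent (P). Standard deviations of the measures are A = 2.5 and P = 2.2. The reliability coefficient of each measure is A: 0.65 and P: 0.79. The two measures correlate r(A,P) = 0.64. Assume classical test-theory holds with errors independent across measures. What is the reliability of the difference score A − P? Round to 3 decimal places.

0.209

Var(A−P) = 2.5² + 2.2² − 2·2.5·2.2·0.64 = 11.09 − 7.04 = 4.05.
Under uncorrelated errors the observed covariances equal the true-score covariances, so only the own-variance terms attenuate.
True-score variance = [2.5²·0.65 + 2.2²·0.79] − 7.04 = 7.8861 − 7.04 = 0.8461.
Reliability = 0.8461 / 4.05 = 0.209.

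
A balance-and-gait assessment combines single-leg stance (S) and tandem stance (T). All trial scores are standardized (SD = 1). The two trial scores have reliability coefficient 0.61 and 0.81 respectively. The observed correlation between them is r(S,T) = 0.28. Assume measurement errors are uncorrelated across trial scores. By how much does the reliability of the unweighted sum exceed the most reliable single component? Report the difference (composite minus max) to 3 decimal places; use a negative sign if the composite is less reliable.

Var(sum) = 2 + 0.56 = 2.56; true-score variance = 1.42 + 0.56 = 1.98; composite reliability = 0.7734.
Max component reliability = 0.8100.
Difference = 0.7734 − 0.8100 = -0.037.

-0.037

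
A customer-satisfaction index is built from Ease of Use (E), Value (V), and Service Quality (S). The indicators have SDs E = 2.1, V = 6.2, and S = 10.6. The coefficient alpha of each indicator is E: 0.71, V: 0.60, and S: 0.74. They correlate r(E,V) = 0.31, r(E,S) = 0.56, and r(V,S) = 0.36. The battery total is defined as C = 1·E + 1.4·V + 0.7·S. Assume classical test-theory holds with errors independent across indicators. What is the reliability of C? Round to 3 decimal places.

0.782

Var(C) = 2.1² + 1.4²·6.2² + 0.7²·10.6² + 2·[1.4·2.1·6.2·0.31 + 0.7·2.1·10.6·0.56 + 0.98·6.2·10.6·0.36] = 134.809 + 75.1252 = 209.934.
Because errors are independent across components, Cov(Tᵢ,Tⱼ) = Cov(Xᵢ,Xⱼ); the off-diagonal part of the true-score variance is the same as above.
True-score variance = [2.1²·0.71 + 1.4²·6.2²·0.60 + 0.7²·10.6²·0.74] + 75.1252 = 89.0783 + 75.1252 = 164.204.
Reliability = 164.204 / 209.934 = 0.782.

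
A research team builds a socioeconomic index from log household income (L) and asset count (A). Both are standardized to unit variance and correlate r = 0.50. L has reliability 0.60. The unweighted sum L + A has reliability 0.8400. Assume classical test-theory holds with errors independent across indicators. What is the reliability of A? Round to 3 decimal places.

Var(L+A) = 2 + 2·0.50 = 3.000.
True-score variance = ρ_L + ρ_A + 2·0.50, so 0.8400 = (0.60 + ρ_A + 1.00) / 3.000.
ρ_A = 0.8400·3.000 − 0.60 − 1.00 = 0.920.

0.920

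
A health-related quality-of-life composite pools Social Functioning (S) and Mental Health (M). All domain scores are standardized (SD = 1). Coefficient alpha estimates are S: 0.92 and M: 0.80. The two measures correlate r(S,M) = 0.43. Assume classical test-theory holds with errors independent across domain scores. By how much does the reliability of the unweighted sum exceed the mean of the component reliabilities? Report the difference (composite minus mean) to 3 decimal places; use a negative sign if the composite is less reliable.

0.042

Var(sum) = 2 + 0.86 = 2.86; true-score variance = 1.72 + 0.86 = 2.58; composite reliability = 0.9021.
Mean component reliability = 0.8600.
Difference = 0.9021 − 0.8600 = 0.042.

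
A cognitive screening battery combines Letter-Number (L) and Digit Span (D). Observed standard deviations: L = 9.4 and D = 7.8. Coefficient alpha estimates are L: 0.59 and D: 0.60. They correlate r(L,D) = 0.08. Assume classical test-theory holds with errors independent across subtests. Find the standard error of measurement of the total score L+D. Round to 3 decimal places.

7.782

Var(total) = 149.2 + 11.7312 = 160.931.
True-score variance = 88.6364 + 11.7312 = 100.368, so reliability = 0.6237.
Error variance = 160.931 − 100.368 = 60.5636; SEM = √60.5636 = 7.782.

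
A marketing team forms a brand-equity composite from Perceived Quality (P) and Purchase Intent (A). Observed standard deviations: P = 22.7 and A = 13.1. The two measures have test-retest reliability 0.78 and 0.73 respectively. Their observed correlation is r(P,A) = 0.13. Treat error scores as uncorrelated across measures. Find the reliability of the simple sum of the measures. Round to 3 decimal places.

Var(P+A) = 22.7² + 13.1² + 2·[22.7·13.1·0.13] = 686.9 + 77.3162 = 764.216.
With uncorrelated errors the cross-covariances are all true-score covariance, so they carry over unchanged; only the diagonal terms shrink to ρᵢσᵢ².
True-score variance = [22.7²·0.78 + 13.1²·0.73] + 77.3162 = 527.202 + 77.3162 = 604.518.
Reliability = 604.518 / 764.216 = 0.791.

0.791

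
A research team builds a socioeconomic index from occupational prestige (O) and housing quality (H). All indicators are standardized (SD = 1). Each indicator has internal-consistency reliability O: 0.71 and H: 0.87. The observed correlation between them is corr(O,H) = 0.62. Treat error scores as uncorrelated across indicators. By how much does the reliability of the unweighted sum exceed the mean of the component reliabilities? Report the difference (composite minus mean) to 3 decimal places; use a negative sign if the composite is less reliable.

0.080

Var(sum) = 2 + 1.24 = 3.24; true-score variance = 1.58 + 1.24 = 2.82; composite reliability = 0.8704.
Mean component reliability = 0.7900.
Difference = 0.8704 − 0.7900 = 0.080.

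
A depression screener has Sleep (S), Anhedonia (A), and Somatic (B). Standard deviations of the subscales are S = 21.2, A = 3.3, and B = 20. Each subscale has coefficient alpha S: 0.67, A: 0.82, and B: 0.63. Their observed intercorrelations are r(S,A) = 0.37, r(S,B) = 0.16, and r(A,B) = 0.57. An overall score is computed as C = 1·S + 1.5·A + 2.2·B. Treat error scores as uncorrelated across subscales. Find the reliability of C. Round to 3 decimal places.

0.714

Var(C) = 21.2² + 1.5²·3.3² + 2.2²·20² + 2·[1.5·21.2·3.3·0.37 + 2.2·21.2·20·0.16 + 3.3·3.3·20·0.57] = 2409.94 + 624.444 = 3034.39.
Because errors are independent across components, Cov(Tᵢ,Tⱼ) = Cov(Xᵢ,Xⱼ); the off-diagonal part of the true-score variance is the same as above.
True-score variance = [21.2²·0.67 + 1.5²·3.3²·0.82 + 2.2²·20²·0.63] + 624.444 = 1540.9 + 624.444 = 2165.34.
Reliability = 2165.34 / 3034.39 = 0.714.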